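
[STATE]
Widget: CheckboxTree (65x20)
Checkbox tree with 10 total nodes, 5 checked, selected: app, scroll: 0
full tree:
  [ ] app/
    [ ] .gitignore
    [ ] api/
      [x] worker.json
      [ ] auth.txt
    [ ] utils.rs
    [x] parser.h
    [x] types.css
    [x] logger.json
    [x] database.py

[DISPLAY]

>[-] app/                                                        
   [ ] .gitignore                                                
   [-] api/                                                      
     [x] worker.json                                             
     [ ] auth.txt                                                
   [ ] utils.rs                                                  
   [x] parser.h                                                  
   [x] types.css                                                 
   [x] logger.json                                               
   [x] database.py                                               
                                                                 
                                                                 
                                                                 
                                                                 
                                                                 
                                                                 
                                                                 
                                                                 
                                                                 
                                                                 


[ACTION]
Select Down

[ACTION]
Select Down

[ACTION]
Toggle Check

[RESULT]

 [-] app/                                                        
   [ ] .gitignore                                                
>  [x] api/                                                      
     [x] worker.json                                             
     [x] auth.txt                                                
   [ ] utils.rs                                                  
   [x] parser.h                                                  
   [x] types.css                                                 
   [x] logger.json                                               
   [x] database.py                                               
                                                                 
                                                                 
                                                                 
                                                                 
                                                                 
                                                                 
                                                                 
                                                                 
                                                                 
                                                                 


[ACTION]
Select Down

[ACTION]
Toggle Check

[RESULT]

 [-] app/                                                        
   [ ] .gitignore                                                
   [-] api/                                                      
>    [ ] worker.json                                             
     [x] auth.txt                                                
   [ ] utils.rs                                                  
   [x] parser.h                                                  
   [x] types.css                                                 
   [x] logger.json                                               
   [x] database.py                                               
                                                                 
                                                                 
                                                                 
                                                                 
                                                                 
                                                                 
                                                                 
                                                                 
                                                                 
                                                                 


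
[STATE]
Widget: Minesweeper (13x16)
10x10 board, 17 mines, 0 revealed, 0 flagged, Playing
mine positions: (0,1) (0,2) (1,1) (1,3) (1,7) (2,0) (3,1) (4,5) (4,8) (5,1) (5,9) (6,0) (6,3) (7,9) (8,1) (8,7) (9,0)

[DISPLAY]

■■■■■■■■■■   
■■■■■■■■■■   
■■■■■■■■■■   
■■■■■■■■■■   
■■■■■■■■■■   
■■■■■■■■■■   
■■■■■■■■■■   
■■■■■■■■■■   
■■■■■■■■■■   
■■■■■■■■■■   
             
             
             
             
             
             


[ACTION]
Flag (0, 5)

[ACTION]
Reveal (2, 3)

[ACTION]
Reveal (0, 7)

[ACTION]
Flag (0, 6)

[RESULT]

■■■■■⚑⚑1■■   
■■■■■■■■■■   
■■■1■■■■■■   
■■■■■■■■■■   
■■■■■■■■■■   
■■■■■■■■■■   
■■■■■■■■■■   
■■■■■■■■■■   
■■■■■■■■■■   
■■■■■■■■■■   
             
             
             
             
             
             


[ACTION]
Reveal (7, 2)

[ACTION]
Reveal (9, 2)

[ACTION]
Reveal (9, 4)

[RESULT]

■■■■■⚑⚑1■■   
■■■■■■■■■■   
■■■1■■■■■■   
■■■■■■■■■■   
■■■■■■■■■■   
■■■■21112■   
■■■■1   2■   
■■211 112■   
■■1   1■■■   
■■1   1■■■   
             
             
             
             
             
             


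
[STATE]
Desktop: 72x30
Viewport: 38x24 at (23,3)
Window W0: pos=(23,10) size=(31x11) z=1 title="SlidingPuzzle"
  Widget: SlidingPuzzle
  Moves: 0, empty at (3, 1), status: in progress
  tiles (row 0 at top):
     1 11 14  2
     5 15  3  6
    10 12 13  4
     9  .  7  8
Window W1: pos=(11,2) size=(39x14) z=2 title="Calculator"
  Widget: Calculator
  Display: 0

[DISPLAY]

                          ┃           
──────────────────────────┨           
                         0┃           
─┬───┐                    ┃           
 │ ÷ │                    ┃           
─┼───┤                    ┃           
 │ × │                    ┃           
─┼───┤                    ┃━━━┓       
 │ - │                    ┃   ┃       
─┼───┤                    ┃───┨       
 │ + │                    ┃   ┃       
─┴───┘                    ┃   ┃       
━━━━━━━━━━━━━━━━━━━━━━━━━━┛   ┃       
┃│  5 │ 15 │  3 │  6 │        ┃       
┃├────┼────┼────┼────┤        ┃       
┃│ 10 │ 12 │ 13 │  4 │        ┃       
┃├────┼────┼────┼────┤        ┃       
┗━━━━━━━━━━━━━━━━━━━━━━━━━━━━━┛       
                                      
                                      
                                      
                                      
                                      
                                      


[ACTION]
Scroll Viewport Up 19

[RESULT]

                                      
                                      
━━━━━━━━━━━━━━━━━━━━━━━━━━┓           
                          ┃           
──────────────────────────┨           
                         0┃           
─┬───┐                    ┃           
 │ ÷ │                    ┃           
─┼───┤                    ┃           
 │ × │                    ┃           
─┼───┤                    ┃━━━┓       
 │ - │                    ┃   ┃       
─┼───┤                    ┃───┨       
 │ + │                    ┃   ┃       
─┴───┘                    ┃   ┃       
━━━━━━━━━━━━━━━━━━━━━━━━━━┛   ┃       
┃│  5 │ 15 │  3 │  6 │        ┃       
┃├────┼────┼────┼────┤        ┃       
┃│ 10 │ 12 │ 13 │  4 │        ┃       
┃├────┼────┼────┼────┤        ┃       
┗━━━━━━━━━━━━━━━━━━━━━━━━━━━━━┛       
                                      
                                      
                                      


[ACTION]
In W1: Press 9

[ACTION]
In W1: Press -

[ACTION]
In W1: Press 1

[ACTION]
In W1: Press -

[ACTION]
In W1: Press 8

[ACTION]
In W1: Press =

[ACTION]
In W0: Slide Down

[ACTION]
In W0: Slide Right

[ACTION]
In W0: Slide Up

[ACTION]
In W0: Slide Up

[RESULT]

                                      
                                      
━━━━━━━━━━━━━━━━━━━━━━━━━━┓           
                          ┃           
──────────────────────────┨           
                         0┃           
─┬───┐                    ┃           
 │ ÷ │                    ┃           
─┼───┤                    ┃           
 │ × │                    ┃           
─┼───┤                    ┃━━━┓       
 │ - │                    ┃   ┃       
─┼───┤                    ┃───┨       
 │ + │                    ┃   ┃       
─┴───┘                    ┃   ┃       
━━━━━━━━━━━━━━━━━━━━━━━━━━┛   ┃       
┃│  5 │ 15 │  3 │  6 │        ┃       
┃├────┼────┼────┼────┤        ┃       
┃│  9 │ 10 │ 13 │  4 │        ┃       
┃├────┼────┼────┼────┤        ┃       
┗━━━━━━━━━━━━━━━━━━━━━━━━━━━━━┛       
                                      
                                      
                                      


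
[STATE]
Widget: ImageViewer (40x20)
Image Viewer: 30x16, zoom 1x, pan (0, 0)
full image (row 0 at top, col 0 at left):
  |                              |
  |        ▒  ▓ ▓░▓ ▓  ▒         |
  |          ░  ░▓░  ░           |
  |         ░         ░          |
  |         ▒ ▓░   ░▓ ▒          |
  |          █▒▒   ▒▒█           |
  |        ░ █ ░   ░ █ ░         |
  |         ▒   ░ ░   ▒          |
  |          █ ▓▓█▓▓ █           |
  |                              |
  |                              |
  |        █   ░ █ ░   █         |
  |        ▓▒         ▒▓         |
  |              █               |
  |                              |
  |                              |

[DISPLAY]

                                        
        ▒  ▓ ▓░▓ ▓  ▒                   
          ░  ░▓░  ░                     
         ░         ░                    
         ▒ ▓░   ░▓ ▒                    
          █▒▒   ▒▒█                     
        ░ █ ░   ░ █ ░                   
         ▒   ░ ░   ▒                    
          █ ▓▓█▓▓ █                     
                                        
                                        
        █   ░ █ ░   █                   
        ▓▒         ▒▓                   
              █                         
                                        
                                        
                                        
                                        
                                        
                                        


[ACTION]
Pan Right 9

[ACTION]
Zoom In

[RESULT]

                                        
                                        
       ▒▒    ▓▓  ▓▓░░▓▓  ▓▓    ▒▒       
       ▒▒    ▓▓  ▓▓░░▓▓  ▓▓    ▒▒       
           ░░    ░░▓▓░░    ░░           
           ░░    ░░▓▓░░    ░░           
         ░░                  ░░         
         ░░                  ░░         
         ▒▒  ▓▓░░      ░░▓▓  ▒▒         
         ▒▒  ▓▓░░      ░░▓▓  ▒▒         
           ██▒▒▒▒      ▒▒▒▒██           
           ██▒▒▒▒      ▒▒▒▒██           
       ░░  ██  ░░      ░░  ██  ░░       
       ░░  ██  ░░      ░░  ██  ░░       
         ▒▒      ░░  ░░      ▒▒         
         ▒▒      ░░  ░░      ▒▒         
           ██  ▓▓▓▓██▓▓▓▓  ██           
           ██  ▓▓▓▓██▓▓▓▓  ██           
                                        
                                        


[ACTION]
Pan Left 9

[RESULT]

                                        
                                        
                ▒▒    ▓▓  ▓▓░░▓▓  ▓▓    
                ▒▒    ▓▓  ▓▓░░▓▓  ▓▓    
                    ░░    ░░▓▓░░    ░░  
                    ░░    ░░▓▓░░    ░░  
                  ░░                  ░░
                  ░░                  ░░
                  ▒▒  ▓▓░░      ░░▓▓  ▒▒
                  ▒▒  ▓▓░░      ░░▓▓  ▒▒
                    ██▒▒▒▒      ▒▒▒▒██  
                    ██▒▒▒▒      ▒▒▒▒██  
                ░░  ██  ░░      ░░  ██  
                ░░  ██  ░░      ░░  ██  
                  ▒▒      ░░  ░░      ▒▒
                  ▒▒      ░░  ░░      ▒▒
                    ██  ▓▓▓▓██▓▓▓▓  ██  
                    ██  ▓▓▓▓██▓▓▓▓  ██  
                                        
                                        


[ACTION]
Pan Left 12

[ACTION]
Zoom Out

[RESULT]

                                        
        ▒  ▓ ▓░▓ ▓  ▒                   
          ░  ░▓░  ░                     
         ░         ░                    
         ▒ ▓░   ░▓ ▒                    
          █▒▒   ▒▒█                     
        ░ █ ░   ░ █ ░                   
         ▒   ░ ░   ▒                    
          █ ▓▓█▓▓ █                     
                                        
                                        
        █   ░ █ ░   █                   
        ▓▒         ▒▓                   
              █                         
                                        
                                        
                                        
                                        
                                        
                                        


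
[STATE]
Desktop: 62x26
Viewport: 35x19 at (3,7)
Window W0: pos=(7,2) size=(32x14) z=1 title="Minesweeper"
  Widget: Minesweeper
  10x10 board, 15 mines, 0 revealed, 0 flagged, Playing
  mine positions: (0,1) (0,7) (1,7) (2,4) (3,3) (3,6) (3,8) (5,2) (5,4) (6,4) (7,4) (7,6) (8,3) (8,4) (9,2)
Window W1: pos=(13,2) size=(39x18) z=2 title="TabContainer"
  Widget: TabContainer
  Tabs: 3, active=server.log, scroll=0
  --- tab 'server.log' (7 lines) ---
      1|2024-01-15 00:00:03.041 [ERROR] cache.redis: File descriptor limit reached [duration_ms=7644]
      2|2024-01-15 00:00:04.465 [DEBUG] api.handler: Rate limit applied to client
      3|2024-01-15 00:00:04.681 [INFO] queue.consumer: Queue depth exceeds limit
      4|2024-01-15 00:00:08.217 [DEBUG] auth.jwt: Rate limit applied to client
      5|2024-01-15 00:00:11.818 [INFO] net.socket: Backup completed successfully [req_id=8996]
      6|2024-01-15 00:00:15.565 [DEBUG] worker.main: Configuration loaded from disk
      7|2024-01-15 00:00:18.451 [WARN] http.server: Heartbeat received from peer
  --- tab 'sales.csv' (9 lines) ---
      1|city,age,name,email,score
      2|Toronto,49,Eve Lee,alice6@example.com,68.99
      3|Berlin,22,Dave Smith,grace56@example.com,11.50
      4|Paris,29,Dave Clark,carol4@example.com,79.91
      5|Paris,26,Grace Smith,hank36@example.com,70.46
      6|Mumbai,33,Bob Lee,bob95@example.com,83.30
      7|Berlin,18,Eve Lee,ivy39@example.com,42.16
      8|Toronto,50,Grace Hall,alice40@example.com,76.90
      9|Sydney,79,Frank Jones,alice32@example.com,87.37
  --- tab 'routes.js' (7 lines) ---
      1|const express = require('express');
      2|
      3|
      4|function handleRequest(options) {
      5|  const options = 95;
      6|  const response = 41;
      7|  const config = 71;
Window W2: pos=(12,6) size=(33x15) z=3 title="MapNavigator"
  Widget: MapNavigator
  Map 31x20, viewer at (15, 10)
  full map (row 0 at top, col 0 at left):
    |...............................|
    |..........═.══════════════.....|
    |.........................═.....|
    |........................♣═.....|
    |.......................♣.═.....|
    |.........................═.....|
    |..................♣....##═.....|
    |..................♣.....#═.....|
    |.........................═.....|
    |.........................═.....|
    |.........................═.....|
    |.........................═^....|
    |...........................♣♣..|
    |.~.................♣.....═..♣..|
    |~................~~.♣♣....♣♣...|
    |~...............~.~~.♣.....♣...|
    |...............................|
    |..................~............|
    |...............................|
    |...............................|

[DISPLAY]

    ┃■■■■┃ MapNavigator            
    ┃■■■■┠─────────────────────────
    ┃■■■■┃.........................
    ┃■■■■┃..................♣....##
    ┃■■■■┃..................♣.....#
    ┃■■■■┃.........................
    ┃■■■■┃.........................
    ┃■■■■┃...............@.........
    ┗━━━━┃.........................
         ┃.........................
         ┃.~.................♣.....
         ┃~................~~.♣♣...
         ┃~...............~.~~.♣...
         ┗━━━━━━━━━━━━━━━━━━━━━━━━━
                                   
                                   
                                   
                                   
                                   


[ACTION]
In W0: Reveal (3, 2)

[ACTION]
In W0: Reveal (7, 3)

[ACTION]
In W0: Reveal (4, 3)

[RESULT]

    ┃■■■■┃ MapNavigator            
    ┃■■1■┠─────────────────────────
    ┃■■■3┃.........................
    ┃■■■■┃..................♣....##
    ┃■■■■┃..................♣.....#
    ┃■■■4┃.........................
    ┃■■■■┃.........................
    ┃■■■■┃...............@.........
    ┗━━━━┃.........................
         ┃.........................
         ┃.~.................♣.....
         ┃~................~~.♣♣...
         ┃~...............~.~~.♣...
         ┗━━━━━━━━━━━━━━━━━━━━━━━━━
                                   
                                   
                                   
                                   
                                   


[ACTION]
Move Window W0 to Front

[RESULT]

    ┃■■■■■■■■■■                    
    ┃■■1■■■■■■■                    
    ┃■■■3■■■■■■                    
    ┃■■■■■■■■■■                    
    ┃■■■■■■■■■■                    
    ┃■■■4■■■■■■                    
    ┃■■■■■■■■■■                    
    ┃■■■■■■■■■■                    
    ┗━━━━━━━━━━━━━━━━━━━━━━━━━━━━━━
         ┃.........................
         ┃.~.................♣.....
         ┃~................~~.♣♣...
         ┃~...............~.~~.♣...
         ┗━━━━━━━━━━━━━━━━━━━━━━━━━
                                   
                                   
                                   
                                   
                                   


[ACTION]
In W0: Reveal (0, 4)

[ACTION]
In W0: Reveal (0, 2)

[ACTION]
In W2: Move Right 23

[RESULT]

    ┃■■■■■■■■■■                    
    ┃■■1■■■■■■■                    
    ┃■■■3■■■■■■                    
    ┃■■■■■■■■■■                    
    ┃■■■■■■■■■■                    
    ┃■■■4■■■■■■                    
    ┃■■■■■■■■■■                    
    ┃■■■■■■■■■■                    
    ┗━━━━━━━━━━━━━━━━━━━━━━━━━━━━━━
         ┃............♣♣..         
         ┃....♣.....═..♣..         
         ┃..~~.♣♣....♣♣...         
         ┃.~.~~.♣.....♣...         
         ┗━━━━━━━━━━━━━━━━━━━━━━━━━
                                   
                                   
                                   
                                   
                                   


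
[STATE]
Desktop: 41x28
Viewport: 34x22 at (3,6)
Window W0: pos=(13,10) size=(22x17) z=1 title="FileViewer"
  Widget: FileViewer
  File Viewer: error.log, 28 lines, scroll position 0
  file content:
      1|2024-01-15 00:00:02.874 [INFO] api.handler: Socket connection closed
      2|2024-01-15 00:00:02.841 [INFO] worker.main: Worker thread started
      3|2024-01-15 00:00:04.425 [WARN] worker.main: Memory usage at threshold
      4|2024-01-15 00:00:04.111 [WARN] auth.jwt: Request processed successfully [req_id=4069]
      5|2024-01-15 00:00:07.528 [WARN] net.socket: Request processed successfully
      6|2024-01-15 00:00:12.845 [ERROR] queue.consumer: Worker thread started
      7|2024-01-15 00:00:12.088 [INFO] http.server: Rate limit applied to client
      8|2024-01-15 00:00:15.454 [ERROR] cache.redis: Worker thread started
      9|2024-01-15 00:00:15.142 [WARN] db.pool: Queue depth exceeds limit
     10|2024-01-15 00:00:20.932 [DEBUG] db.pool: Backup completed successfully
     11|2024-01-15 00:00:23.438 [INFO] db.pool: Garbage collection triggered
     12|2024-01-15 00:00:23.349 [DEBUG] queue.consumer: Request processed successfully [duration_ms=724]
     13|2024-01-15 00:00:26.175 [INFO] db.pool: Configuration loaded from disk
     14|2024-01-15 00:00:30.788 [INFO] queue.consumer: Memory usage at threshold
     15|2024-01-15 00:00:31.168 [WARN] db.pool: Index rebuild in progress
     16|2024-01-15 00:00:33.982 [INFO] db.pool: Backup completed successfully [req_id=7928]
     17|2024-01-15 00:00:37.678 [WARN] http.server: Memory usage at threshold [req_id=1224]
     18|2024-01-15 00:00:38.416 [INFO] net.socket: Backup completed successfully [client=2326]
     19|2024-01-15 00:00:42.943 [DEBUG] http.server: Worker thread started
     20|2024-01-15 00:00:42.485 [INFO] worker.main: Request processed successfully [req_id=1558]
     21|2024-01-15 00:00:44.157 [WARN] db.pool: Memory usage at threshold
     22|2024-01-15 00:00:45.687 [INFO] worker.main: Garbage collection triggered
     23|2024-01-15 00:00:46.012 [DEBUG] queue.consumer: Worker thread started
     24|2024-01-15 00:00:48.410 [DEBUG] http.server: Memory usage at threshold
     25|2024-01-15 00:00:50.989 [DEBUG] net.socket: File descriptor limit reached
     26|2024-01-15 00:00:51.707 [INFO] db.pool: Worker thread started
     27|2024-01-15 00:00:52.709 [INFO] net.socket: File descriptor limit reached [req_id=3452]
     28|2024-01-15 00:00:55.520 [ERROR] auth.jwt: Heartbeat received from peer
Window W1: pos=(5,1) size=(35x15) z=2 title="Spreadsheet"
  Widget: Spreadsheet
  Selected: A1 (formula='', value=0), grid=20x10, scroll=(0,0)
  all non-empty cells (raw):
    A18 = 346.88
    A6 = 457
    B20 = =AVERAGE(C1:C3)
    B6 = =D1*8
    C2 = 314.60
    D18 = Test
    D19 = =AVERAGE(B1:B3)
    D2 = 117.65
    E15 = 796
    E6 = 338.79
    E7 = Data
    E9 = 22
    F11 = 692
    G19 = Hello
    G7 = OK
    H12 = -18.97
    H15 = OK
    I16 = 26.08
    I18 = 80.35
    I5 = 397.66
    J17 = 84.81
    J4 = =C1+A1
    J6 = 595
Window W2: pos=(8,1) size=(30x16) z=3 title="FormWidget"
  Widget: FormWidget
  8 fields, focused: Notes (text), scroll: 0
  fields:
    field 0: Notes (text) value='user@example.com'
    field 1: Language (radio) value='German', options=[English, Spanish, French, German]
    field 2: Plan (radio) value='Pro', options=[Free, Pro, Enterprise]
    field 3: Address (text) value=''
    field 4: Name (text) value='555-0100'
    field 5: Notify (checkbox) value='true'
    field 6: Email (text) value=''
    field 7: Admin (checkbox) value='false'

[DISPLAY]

  ┃--┃  Plan:       ( ) Free  (●) 
  ┃  ┃  Address:    [            ]
  ┃  ┃  Name:       [555-0100    ]
  ┃  ┃  Notify:     [x]           
  ┃  ┃  Email:      [            ]
  ┃  ┃  Admin:      [ ]           
  ┃  ┃                            
  ┃  ┃                            
  ┃  ┃                            
  ┗━━┃                            
     ┗━━━━━━━━━━━━━━━━━━━━━━━━━━━━
          ┃2024-01-15 00:00:07░┃  
          ┃2024-01-15 00:00:12░┃  
          ┃2024-01-15 00:00:12░┃  
          ┃2024-01-15 00:00:15░┃  
          ┃2024-01-15 00:00:15░┃  
          ┃2024-01-15 00:00:20░┃  
          ┃2024-01-15 00:00:23░┃  
          ┃2024-01-15 00:00:23░┃  
          ┃2024-01-15 00:00:26▼┃  
          ┗━━━━━━━━━━━━━━━━━━━━┛  
                                  


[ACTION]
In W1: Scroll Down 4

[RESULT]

  ┃--┃  Plan:       ( ) Free  (●) 
  ┃  ┃  Address:    [            ]
  ┃  ┃  Name:       [555-0100    ]
  ┃  ┃  Notify:     [x]           
  ┃  ┃  Email:      [            ]
  ┃  ┃  Admin:      [ ]           
  ┃ 1┃                            
  ┃ 1┃                            
  ┃ 1┃                            
  ┗━━┃                            
     ┗━━━━━━━━━━━━━━━━━━━━━━━━━━━━
          ┃2024-01-15 00:00:07░┃  
          ┃2024-01-15 00:00:12░┃  
          ┃2024-01-15 00:00:12░┃  
          ┃2024-01-15 00:00:15░┃  
          ┃2024-01-15 00:00:15░┃  
          ┃2024-01-15 00:00:20░┃  
          ┃2024-01-15 00:00:23░┃  
          ┃2024-01-15 00:00:23░┃  
          ┃2024-01-15 00:00:26▼┃  
          ┗━━━━━━━━━━━━━━━━━━━━┛  
                                  


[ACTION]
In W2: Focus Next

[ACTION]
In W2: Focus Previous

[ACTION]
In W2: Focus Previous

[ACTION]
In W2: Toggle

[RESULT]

  ┃--┃  Plan:       ( ) Free  (●) 
  ┃  ┃  Address:    [            ]
  ┃  ┃  Name:       [555-0100    ]
  ┃  ┃  Notify:     [x]           
  ┃  ┃  Email:      [            ]
  ┃  ┃> Admin:      [x]           
  ┃ 1┃                            
  ┃ 1┃                            
  ┃ 1┃                            
  ┗━━┃                            
     ┗━━━━━━━━━━━━━━━━━━━━━━━━━━━━
          ┃2024-01-15 00:00:07░┃  
          ┃2024-01-15 00:00:12░┃  
          ┃2024-01-15 00:00:12░┃  
          ┃2024-01-15 00:00:15░┃  
          ┃2024-01-15 00:00:15░┃  
          ┃2024-01-15 00:00:20░┃  
          ┃2024-01-15 00:00:23░┃  
          ┃2024-01-15 00:00:23░┃  
          ┃2024-01-15 00:00:26▼┃  
          ┗━━━━━━━━━━━━━━━━━━━━┛  
                                  


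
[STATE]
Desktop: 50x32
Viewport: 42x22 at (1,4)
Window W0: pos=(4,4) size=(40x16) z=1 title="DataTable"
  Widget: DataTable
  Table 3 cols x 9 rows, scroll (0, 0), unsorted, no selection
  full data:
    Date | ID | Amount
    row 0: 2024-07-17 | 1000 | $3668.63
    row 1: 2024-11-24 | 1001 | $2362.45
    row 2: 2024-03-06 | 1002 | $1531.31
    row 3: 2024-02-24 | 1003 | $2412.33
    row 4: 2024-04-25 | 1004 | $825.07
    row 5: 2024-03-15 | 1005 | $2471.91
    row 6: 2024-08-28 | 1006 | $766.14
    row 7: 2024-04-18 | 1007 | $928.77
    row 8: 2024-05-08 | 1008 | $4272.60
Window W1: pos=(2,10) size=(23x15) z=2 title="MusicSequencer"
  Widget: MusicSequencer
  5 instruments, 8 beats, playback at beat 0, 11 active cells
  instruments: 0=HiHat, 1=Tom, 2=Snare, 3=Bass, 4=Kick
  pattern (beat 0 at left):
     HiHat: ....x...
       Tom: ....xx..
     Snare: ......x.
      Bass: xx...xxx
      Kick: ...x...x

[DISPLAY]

   ┏━━━━━━━━━━━━━━━━━━━━━━━━━━━━━━━━━━━━━━
   ┃ DataTable                            
   ┠──────────────────────────────────────
   ┃Date      │ID  │Amount                
   ┃──────────┼────┼────────              
   ┃2024-07-17│1000│$3668.63              
 ┏━━━━━━━━━━━━━━━━━━━━━┓2.45              
 ┃ MusicSequencer      ┃1.31              
 ┠─────────────────────┨2.33              
 ┃      ▼1234567       ┃.07               
 ┃ HiHat····█···       ┃1.91              
 ┃   Tom····██··       ┃.14               
 ┃ Snare······█·       ┃.77               
 ┃  Bass██···███       ┃2.60              
 ┃  Kick···█···█       ┃                  
 ┃                     ┃━━━━━━━━━━━━━━━━━━
 ┃                     ┃                  
 ┃                     ┃                  
 ┃                     ┃                  
 ┃                     ┃                  
 ┗━━━━━━━━━━━━━━━━━━━━━┛                  
                                          


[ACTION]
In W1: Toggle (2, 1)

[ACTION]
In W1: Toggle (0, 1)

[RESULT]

   ┏━━━━━━━━━━━━━━━━━━━━━━━━━━━━━━━━━━━━━━
   ┃ DataTable                            
   ┠──────────────────────────────────────
   ┃Date      │ID  │Amount                
   ┃──────────┼────┼────────              
   ┃2024-07-17│1000│$3668.63              
 ┏━━━━━━━━━━━━━━━━━━━━━┓2.45              
 ┃ MusicSequencer      ┃1.31              
 ┠─────────────────────┨2.33              
 ┃      ▼1234567       ┃.07               
 ┃ HiHat·█··█···       ┃1.91              
 ┃   Tom····██··       ┃.14               
 ┃ Snare·█····█·       ┃.77               
 ┃  Bass██···███       ┃2.60              
 ┃  Kick···█···█       ┃                  
 ┃                     ┃━━━━━━━━━━━━━━━━━━
 ┃                     ┃                  
 ┃                     ┃                  
 ┃                     ┃                  
 ┃                     ┃                  
 ┗━━━━━━━━━━━━━━━━━━━━━┛                  
                                          


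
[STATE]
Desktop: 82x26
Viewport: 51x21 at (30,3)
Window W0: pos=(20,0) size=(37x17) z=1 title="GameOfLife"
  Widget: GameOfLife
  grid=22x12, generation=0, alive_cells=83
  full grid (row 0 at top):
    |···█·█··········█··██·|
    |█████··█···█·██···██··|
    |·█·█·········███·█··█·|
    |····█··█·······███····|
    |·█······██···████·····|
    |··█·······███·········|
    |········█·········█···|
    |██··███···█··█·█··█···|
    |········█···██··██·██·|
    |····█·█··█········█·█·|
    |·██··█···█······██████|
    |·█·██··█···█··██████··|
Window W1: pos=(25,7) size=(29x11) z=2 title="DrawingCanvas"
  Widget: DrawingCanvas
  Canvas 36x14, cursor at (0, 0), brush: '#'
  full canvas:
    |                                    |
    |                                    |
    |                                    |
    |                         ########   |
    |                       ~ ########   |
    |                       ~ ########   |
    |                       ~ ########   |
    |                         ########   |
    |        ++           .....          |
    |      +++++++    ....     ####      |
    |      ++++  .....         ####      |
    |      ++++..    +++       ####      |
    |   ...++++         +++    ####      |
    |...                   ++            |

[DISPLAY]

                          ┃                        
·······█··██·             ┃                        
··█·██···██··             ┃                        
····███·█··█·             ┃                        
━━━━━━━━━━━━━━━━━━━━━━━┓  ┃                        
wingCanvas             ┃  ┃                        
───────────────────────┨  ┃                        
                       ┃  ┃                        
                       ┃  ┃                        
                       ┃  ┃                        
                     ##┃  ┃                        
                   ~ ##┃  ┃                        
                   ~ ##┃  ┃                        
                   ~ ##┃━━┛                        
━━━━━━━━━━━━━━━━━━━━━━━┛                           
                                                   
                                                   
                                                   
                                                   
                                                   
                                                   


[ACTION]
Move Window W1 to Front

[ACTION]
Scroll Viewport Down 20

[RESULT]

··█·██···██··             ┃                        
····███·█··█·             ┃                        
━━━━━━━━━━━━━━━━━━━━━━━┓  ┃                        
wingCanvas             ┃  ┃                        
───────────────────────┨  ┃                        
                       ┃  ┃                        
                       ┃  ┃                        
                       ┃  ┃                        
                     ##┃  ┃                        
                   ~ ##┃  ┃                        
                   ~ ##┃  ┃                        
                   ~ ##┃━━┛                        
━━━━━━━━━━━━━━━━━━━━━━━┛                           
                                                   
                                                   
                                                   
                                                   
                                                   
                                                   
                                                   
                                                   


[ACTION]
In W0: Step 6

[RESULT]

·█·······██··             ┃                        
██·····█·██··             ┃                        
━━━━━━━━━━━━━━━━━━━━━━━┓  ┃                        
wingCanvas             ┃  ┃                        
───────────────────────┨  ┃                        
                       ┃  ┃                        
                       ┃  ┃                        
                       ┃  ┃                        
                     ##┃  ┃                        
                   ~ ##┃  ┃                        
                   ~ ##┃  ┃                        
                   ~ ##┃━━┛                        
━━━━━━━━━━━━━━━━━━━━━━━┛                           
                                                   
                                                   
                                                   
                                                   
                                                   
                                                   
                                                   
                                                   


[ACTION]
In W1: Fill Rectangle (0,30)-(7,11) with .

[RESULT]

·█·······██··             ┃                        
██·····█·██··             ┃                        
━━━━━━━━━━━━━━━━━━━━━━━┓  ┃                        
wingCanvas             ┃  ┃                        
───────────────────────┨  ┃                        
       ................┃  ┃                        
       ................┃  ┃                        
       ................┃  ┃                        
       ................┃  ┃                        
       ................┃  ┃                        
       ................┃  ┃                        
       ................┃━━┛                        
━━━━━━━━━━━━━━━━━━━━━━━┛                           
                                                   
                                                   
                                                   
                                                   
                                                   
                                                   
                                                   
                                                   


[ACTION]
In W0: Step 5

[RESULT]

··██·········             ┃                        
··██·········             ┃                        
━━━━━━━━━━━━━━━━━━━━━━━┓  ┃                        
wingCanvas             ┃  ┃                        
───────────────────────┨  ┃                        
       ................┃  ┃                        
       ................┃  ┃                        
       ................┃  ┃                        
       ................┃  ┃                        
       ................┃  ┃                        
       ................┃  ┃                        
       ................┃━━┛                        
━━━━━━━━━━━━━━━━━━━━━━━┛                           
                                                   
                                                   
                                                   
                                                   
                                                   
                                                   
                                                   
                                                   
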